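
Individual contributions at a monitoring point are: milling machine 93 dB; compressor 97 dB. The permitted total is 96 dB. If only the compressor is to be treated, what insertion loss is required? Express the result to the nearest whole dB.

4 dB

The untreated sources together contribute 10^(93/10) = 1.995e+09, i.e. 93.00 dB.
To meet 96 dB overall, the treated compressor may contribute at most 10^(96/10) − 1.995e+09 = 1.986e+09, i.e. 92.98 dB.
Required insertion loss = 97 − 92.98 = 4.02 dB.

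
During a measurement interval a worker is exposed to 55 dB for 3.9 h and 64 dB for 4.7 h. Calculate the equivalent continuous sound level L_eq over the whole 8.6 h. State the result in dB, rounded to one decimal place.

L_eq = 10·log₁₀[(1/T)·Σ tᵢ·10^(Lᵢ/10)] with T = 8.6 h.
Σ tᵢ·10^(Lᵢ/10) = 3.9·10^(55/10) + 4.7·10^(64/10) = 1.304e+07.
L_eq = 10·log₁₀(1.304e+07/8.6) = 61.81 dB.

61.8 dB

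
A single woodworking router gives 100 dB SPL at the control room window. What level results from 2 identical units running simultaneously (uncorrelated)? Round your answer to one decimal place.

103.0 dB SPL

L_total = L₁ + 10·log₁₀ N for N identical incoherent sources.
L_total = 100 + 10·log₁₀(2) = 100 + 3.010 = 103.01 dB SPL.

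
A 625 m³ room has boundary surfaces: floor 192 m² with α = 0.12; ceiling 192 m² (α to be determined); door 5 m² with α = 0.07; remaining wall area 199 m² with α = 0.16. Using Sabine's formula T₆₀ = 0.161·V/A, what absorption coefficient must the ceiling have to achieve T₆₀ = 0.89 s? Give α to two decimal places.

0.30

From T₆₀ = 0.161·V/A, the target T₆₀ = 0.89 s needs A = 0.161·625/0.89 = 113.06 m².
Absorption from the other surfaces = 192·0.12 + 5·0.07 + 199·0.16 = 55.23 m², so the ceiling must supply 57.83 m² over 192 m².
α = 57.83/192 = 0.301.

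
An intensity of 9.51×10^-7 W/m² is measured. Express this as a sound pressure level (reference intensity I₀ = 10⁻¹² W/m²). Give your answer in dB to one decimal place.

I/I₀ = 9.51×10^-7/10⁻¹² = 9.51×10^5, and L = 10·log₁₀(I/I₀).
L = 10·(0.9782 + 5) = 59.78 dB.

59.8 dB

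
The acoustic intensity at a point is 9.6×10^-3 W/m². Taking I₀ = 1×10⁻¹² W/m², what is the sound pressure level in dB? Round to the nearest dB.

I/I₀ = 9.6×10^-3/10⁻¹² = 9.6×10^9, and L = 10·log₁₀(I/I₀).
L = 10·(0.9823 + 9) = 99.82 dB.

100 dB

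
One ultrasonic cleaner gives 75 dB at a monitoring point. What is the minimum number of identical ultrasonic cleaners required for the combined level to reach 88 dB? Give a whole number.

20

The shortfall is 88 − 75 = 13.0 dB, and N units add 10·log₁₀ N, so need 10·log₁₀ N ≥ 13.0.
N ≥ 10^(13.0/10) = 19.953, so N = 20.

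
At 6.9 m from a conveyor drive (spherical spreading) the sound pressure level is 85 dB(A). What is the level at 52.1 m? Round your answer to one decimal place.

Spherical spreading from a point source gives a 20·log₁₀(r₂/r₁) drop.
L₂ = 85 − 20·log₁₀(52.1/6.9) = 85 − 17.560 = 67.44 dB(A).

67.4 dB(A)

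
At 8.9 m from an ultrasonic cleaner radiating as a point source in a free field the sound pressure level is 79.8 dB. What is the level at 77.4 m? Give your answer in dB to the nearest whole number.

61 dB

Spherical spreading from a point source gives a 20·log₁₀(r₂/r₁) drop.
L₂ = 79.8 − 20·log₁₀(77.4/8.9) = 79.8 − 18.787 = 61.01 dB.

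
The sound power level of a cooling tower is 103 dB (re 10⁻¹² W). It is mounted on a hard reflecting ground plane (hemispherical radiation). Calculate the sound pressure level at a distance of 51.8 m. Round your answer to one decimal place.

60.7 dB

L_p = L_w − 10·log₁₀(2π·r²) with r = 51.8 m.
2π·r² = 1.686e+04 m², 10·log₁₀ of that is 42.268 dB.
L_p = 103 − 42.268 = 60.73 dB.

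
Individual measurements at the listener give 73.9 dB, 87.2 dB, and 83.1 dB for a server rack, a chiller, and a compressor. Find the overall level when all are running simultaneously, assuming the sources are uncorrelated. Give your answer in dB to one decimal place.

For uncorrelated sources the intensities add, so convert each level to linear form, sum, and take 10·log₁₀ of the total.
Σ 10^(L/10) = 10^(73.9/10) + 10^(87.2/10) + 10^(83.1/10) = 7.535e+08.
L_total = 10·log₁₀(7.535e+08) = 88.77 dB.

88.8 dB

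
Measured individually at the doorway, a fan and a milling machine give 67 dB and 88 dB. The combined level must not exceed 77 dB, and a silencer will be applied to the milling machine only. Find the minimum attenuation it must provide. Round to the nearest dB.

Fixed contribution from the other source: Σ 10^(L/10) = 10^(67/10) = 5.012e+06 (67.00 dB).
To meet 77 dB overall, the treated milling machine may contribute at most 10^(77/10) − 5.012e+06 = 4.511e+07, i.e. 76.54 dB.
So the milling machine must be reduced from 88 to 76.54 dB: IL = 11.46 dB.

11 dB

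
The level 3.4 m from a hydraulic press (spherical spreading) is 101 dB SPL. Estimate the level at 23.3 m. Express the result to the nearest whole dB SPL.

For a point source, L₂ = L₁ − 20·log₁₀(r₂/r₁).
L₂ = 101 − 20·log₁₀(23.3/3.4) = 101 − 16.718 = 84.28 dB SPL.

84 dB SPL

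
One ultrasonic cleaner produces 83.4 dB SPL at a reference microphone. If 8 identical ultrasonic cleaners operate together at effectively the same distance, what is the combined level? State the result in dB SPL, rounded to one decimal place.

92.4 dB SPL

N identical incoherent sources raise the level by 10·log₁₀ N.
L_total = 83.4 + 10·log₁₀(8) = 83.4 + 9.031 = 92.43 dB SPL.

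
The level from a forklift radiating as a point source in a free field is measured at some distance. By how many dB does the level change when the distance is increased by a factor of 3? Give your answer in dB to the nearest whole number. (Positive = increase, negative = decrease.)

A point source loses 6 dB per doubling of distance; generally ΔL = −20·log₁₀(r₂/r₁).
ΔL = −20·log₁₀(3) = -9.54 dB.

-10 dB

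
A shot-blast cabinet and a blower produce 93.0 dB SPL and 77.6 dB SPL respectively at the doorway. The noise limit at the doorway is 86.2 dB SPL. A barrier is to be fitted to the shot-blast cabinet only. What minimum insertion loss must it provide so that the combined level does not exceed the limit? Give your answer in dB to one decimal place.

The untreated sources together contribute 10^(77.6/10) = 5.754e+07, i.e. 77.60 dB SPL.
The limit corresponds to 10^(86.2/10) = 4.169e+08; subtracting the fixed part leaves 3.593e+08 for the shot-blast cabinet, i.e. 85.55 dB SPL.
So the shot-blast cabinet must be reduced from 93.0 to 85.55 dB SPL: IL = 7.45 dB.

7.4 dB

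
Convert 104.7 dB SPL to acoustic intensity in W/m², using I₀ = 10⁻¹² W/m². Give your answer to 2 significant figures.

0.030 W/m²

I = I₀·10^(L/10) = 10⁻¹² × 10^(104.7/10) = 10^(-1.530).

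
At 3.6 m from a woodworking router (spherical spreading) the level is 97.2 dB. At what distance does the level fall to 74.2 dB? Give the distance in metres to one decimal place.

For a point source L₁ − L₂ = 20·log₁₀(r₂/r₁), so r₂ = r₁·10^((L₁−L₂)/20).
r₂ = 3.6·10^((97.2−74.2)/20) = 3.6·10^(23.0/20) = 50.85 m.

50.9 m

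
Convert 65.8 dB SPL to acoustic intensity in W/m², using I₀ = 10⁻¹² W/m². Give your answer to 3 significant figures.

I = I₀·10^(L/10) = 10⁻¹² × 10^(65.8/10) = 10^(-5.420).

3.80e-06 W/m²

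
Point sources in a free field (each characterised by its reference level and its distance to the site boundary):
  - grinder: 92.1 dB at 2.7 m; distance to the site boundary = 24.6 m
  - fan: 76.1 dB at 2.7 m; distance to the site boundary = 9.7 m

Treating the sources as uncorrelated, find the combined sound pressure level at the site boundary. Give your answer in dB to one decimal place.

First find each source's level at the receiver (point-source: −20·log₁₀(r/r_ref)), then combine on an intensity basis.
grinder: 92.1 − 20·log₁₀(24.6/2.7) = 92.1 − 19.19 = 72.91 dB.
fan: 76.1 − 20·log₁₀(9.7/2.7) = 76.1 − 11.11 = 64.99 dB.
Σ 10^(L/10) = 2.269e+07 → L_total = 10·log₁₀(2.269e+07) = 73.56 dB.

73.6 dB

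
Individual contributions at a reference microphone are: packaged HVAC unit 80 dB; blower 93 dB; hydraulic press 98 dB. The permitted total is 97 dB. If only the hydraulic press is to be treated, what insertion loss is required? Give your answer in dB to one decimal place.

The untreated sources together contribute 10^(80/10) + 10^(93/10) = 2.095e+09, i.e. 93.21 dB.
To meet 97 dB overall, the treated hydraulic press may contribute at most 10^(97/10) − 2.095e+09 = 2.917e+09, i.e. 94.65 dB.
Required insertion loss = 98 − 94.65 = 3.35 dB.

3.4 dB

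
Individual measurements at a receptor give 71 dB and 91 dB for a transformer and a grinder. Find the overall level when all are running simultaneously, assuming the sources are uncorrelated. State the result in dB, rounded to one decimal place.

91.0 dB

Incoherent sources combine by intensity addition: L_total = 10·log₁₀(Σ 10^(L_i/10)).
Σ 10^(L/10) = 10^(71/10) + 10^(91/10) = 1.272e+09.
L_total = 10·log₁₀(1.272e+09) = 91.04 dB.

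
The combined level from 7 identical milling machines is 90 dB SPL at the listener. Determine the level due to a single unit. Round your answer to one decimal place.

For N identical incoherent sources L_total = L₁ + 10·log₁₀ N, so L₁ = 90 − 10·log₁₀(7) = 90 − 8.451.

81.5 dB SPL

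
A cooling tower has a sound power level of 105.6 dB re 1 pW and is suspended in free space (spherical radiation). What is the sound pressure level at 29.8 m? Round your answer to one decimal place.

Free-field spherical radiation: L_p = L_w − 10·log₁₀(4π·r²), r = 29.8 m.
4π·r² = 1.116e+04 m², 10·log₁₀ of that is 40.476 dB.
L_p = 105.6 − 40.476 = 65.12 dB.

65.1 dB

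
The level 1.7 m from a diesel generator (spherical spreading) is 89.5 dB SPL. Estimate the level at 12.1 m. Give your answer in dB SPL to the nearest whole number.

Point-source attenuation: ΔL = 20·log₁₀(r₂/r₁) = 20·log₁₀(12.1/1.7) = 17.047 dB.
L₂ = 89.5 − 20·log₁₀(12.1/1.7) = 89.5 − 17.047 = 72.45 dB SPL.

72 dB SPL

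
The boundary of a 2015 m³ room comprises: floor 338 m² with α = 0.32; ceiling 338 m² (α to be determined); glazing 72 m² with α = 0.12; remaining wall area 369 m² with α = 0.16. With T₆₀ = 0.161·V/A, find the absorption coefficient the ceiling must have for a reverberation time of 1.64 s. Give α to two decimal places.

A = 0.161·V/T₆₀ = 0.161·2015/1.64 = 197.81 m² sabins.
Absorption from the other surfaces = 338·0.32 + 72·0.12 + 369·0.16 = 175.84 m², so the ceiling must supply 21.97 m² over 338 m².
α = 21.97/338 = 0.065.

0.07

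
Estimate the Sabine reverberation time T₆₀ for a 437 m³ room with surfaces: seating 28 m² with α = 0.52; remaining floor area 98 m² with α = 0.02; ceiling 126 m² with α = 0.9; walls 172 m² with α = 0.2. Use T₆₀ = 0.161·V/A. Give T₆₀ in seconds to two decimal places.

0.43 s

Summing Sᵢαᵢ: 28·0.52 + 98·0.02 + 126·0.9 + 172·0.2 = 164.32 m².
T₆₀ = 0.161 × 437 / 164.32 = 0.428 s.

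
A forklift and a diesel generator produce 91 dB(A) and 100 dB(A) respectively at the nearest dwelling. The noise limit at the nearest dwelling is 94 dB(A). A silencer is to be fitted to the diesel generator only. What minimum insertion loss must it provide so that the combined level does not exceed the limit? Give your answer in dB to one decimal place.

Fixed contribution from the other source: Σ 10^(L/10) = 10^(91/10) = 1.259e+09 (91.00 dB(A)).
The limit corresponds to 10^(94/10) = 2.512e+09; subtracting the fixed part leaves 1.253e+09 for the diesel generator, i.e. 90.98 dB(A).
Required insertion loss = 100 − 90.98 = 9.02 dB.

9.0 dB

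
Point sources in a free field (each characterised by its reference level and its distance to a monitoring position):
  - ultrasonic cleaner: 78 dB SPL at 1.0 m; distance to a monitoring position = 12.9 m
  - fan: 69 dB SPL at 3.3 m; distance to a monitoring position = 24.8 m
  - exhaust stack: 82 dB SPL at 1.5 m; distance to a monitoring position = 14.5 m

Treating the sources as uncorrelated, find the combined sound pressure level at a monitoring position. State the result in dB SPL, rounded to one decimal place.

Propagate each source to the receiver with L = L_ref − 20·log₁₀(r/r_ref), then add intensities.
ultrasonic cleaner: 78 − 20·log₁₀(12.9/1.0) = 78 − 22.21 = 55.79 dB SPL.
fan: 69 − 20·log₁₀(24.8/3.3) = 69 − 17.52 = 51.48 dB SPL.
exhaust stack: 82 − 20·log₁₀(14.5/1.5) = 82 − 19.71 = 62.29 dB SPL.
Σ 10^(L/10) = 2.216e+06 → L_total = 10·log₁₀(2.216e+06) = 63.46 dB SPL.

63.5 dB SPL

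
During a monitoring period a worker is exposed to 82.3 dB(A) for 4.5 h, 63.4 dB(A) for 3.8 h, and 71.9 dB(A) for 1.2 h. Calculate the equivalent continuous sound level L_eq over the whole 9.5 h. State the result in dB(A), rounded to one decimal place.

79.2 dB(A)

Weight each interval's intensity by its duration and average over T = 9.5 h:
Σ tᵢ·10^(Lᵢ/10) = 4.5·10^(82.3/10) + 3.8·10^(63.4/10) + 1.2·10^(71.9/10) = 7.911e+08.
L_eq = 10·log₁₀(7.911e+08/9.5) = 79.21 dB(A).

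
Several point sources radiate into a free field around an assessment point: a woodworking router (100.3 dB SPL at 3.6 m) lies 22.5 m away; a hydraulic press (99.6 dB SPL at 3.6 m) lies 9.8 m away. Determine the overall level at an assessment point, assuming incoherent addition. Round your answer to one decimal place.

91.8 dB SPL

Propagate each source to the receiver with L = L_ref − 20·log₁₀(r/r_ref), then add intensities.
woodworking router: 100.3 − 20·log₁₀(22.5/3.6) = 100.3 − 15.92 = 84.38 dB SPL.
hydraulic press: 99.6 − 20·log₁₀(9.8/3.6) = 99.6 − 8.70 = 90.90 dB SPL.
Σ 10^(L/10) = 1.505e+09 → L_total = 10·log₁₀(1.505e+09) = 91.78 dB SPL.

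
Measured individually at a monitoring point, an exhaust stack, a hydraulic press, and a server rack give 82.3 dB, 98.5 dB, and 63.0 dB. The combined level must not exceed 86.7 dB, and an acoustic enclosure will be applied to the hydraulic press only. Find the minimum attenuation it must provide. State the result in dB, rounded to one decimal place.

Everything except the hydraulic press sums to 10^(82.3/10) + 10^(63.0/10) = 1.718e+08 in linear terms, 82.35 dB.
The limit corresponds to 10^(86.7/10) = 4.677e+08; subtracting the fixed part leaves 2.959e+08 for the hydraulic press, i.e. 84.71 dB.
So the hydraulic press must be reduced from 98.5 to 84.71 dB: IL = 13.79 dB.

13.8 dB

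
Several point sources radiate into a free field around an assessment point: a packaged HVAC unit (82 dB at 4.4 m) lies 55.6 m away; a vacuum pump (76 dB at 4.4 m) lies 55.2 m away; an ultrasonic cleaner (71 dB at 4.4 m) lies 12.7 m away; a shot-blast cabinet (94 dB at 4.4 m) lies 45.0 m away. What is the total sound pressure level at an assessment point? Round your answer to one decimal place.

Apply inverse-square spreading to bring every level to the receiver, then sum 10^(L/10).
packaged HVAC unit: 82 − 20·log₁₀(55.6/4.4) = 82 − 22.03 = 59.97 dB.
vacuum pump: 76 − 20·log₁₀(55.2/4.4) = 76 − 21.97 = 54.03 dB.
ultrasonic cleaner: 71 − 20·log₁₀(12.7/4.4) = 71 − 9.21 = 61.79 dB.
shot-blast cabinet: 94 − 20·log₁₀(45.0/4.4) = 94 − 20.20 = 73.80 dB.
Σ 10^(L/10) = 2.677e+07 → L_total = 10·log₁₀(2.677e+07) = 74.28 dB.

74.3 dB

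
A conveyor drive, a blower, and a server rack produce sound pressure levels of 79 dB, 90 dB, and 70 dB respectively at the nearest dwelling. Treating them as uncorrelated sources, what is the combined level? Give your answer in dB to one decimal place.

90.4 dB

For uncorrelated sources the intensities add, so convert each level to linear form, sum, and take 10·log₁₀ of the total.
Σ 10^(L/10) = 10^(79/10) + 10^(90/10) + 10^(70/10) = 1.089e+09.
L_total = 10·log₁₀(1.089e+09) = 90.37 dB.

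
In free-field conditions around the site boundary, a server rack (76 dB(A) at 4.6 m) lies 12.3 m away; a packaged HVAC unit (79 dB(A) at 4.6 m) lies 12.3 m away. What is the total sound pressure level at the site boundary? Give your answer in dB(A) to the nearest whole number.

Apply inverse-square spreading to bring every level to the receiver, then sum 10^(L/10).
server rack: 76 − 20·log₁₀(12.3/4.6) = 76 − 8.54 = 67.46 dB(A).
packaged HVAC unit: 79 − 20·log₁₀(12.3/4.6) = 79 − 8.54 = 70.46 dB(A).
Σ 10^(L/10) = 1.668e+07 → L_total = 10·log₁₀(1.668e+07) = 72.22 dB(A).

72 dB(A)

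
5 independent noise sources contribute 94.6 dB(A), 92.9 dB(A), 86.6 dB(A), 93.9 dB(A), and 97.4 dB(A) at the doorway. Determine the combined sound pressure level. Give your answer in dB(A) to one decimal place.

Incoherent sources combine by intensity addition: L_total = 10·log₁₀(Σ 10^(L_i/10)).
Σ 10^(L/10) = 10^(94.6/10) + 10^(92.9/10) + 10^(86.6/10) + 10^(93.9/10) + 10^(97.4/10) = 1.324e+10.
L_total = 10·log₁₀(1.324e+10) = 101.22 dB(A).

101.2 dB(A)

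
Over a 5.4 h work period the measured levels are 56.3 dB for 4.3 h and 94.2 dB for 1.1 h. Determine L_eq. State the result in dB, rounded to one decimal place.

L_eq = 10·log₁₀[(1/T)·Σ tᵢ·10^(Lᵢ/10)] with T = 5.4 h.
Σ tᵢ·10^(Lᵢ/10) = 4.3·10^(56.3/10) + 1.1·10^(94.2/10) = 2.895e+09.
L_eq = 10·log₁₀(2.895e+09/5.4) = 87.29 dB.

87.3 dB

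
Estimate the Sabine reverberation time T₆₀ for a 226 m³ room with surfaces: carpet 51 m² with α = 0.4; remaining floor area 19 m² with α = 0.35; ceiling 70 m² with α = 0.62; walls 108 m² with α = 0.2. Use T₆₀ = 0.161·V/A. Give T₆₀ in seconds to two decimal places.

0.40 s

Total absorption A = 51·0.4 + 19·0.35 + 70·0.62 + 108·0.2 = 92.05 m² sabins.
T₆₀ = 0.161 × 226 / 92.05 = 0.395 s.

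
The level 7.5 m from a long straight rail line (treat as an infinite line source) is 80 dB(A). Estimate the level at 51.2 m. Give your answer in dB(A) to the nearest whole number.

72 dB(A)

Cylindrical spreading from a line source gives a 10·log₁₀(r₂/r₁) drop.
L₂ = 80 − 10·log₁₀(51.2/7.5) = 80 − 8.342 = 71.66 dB(A).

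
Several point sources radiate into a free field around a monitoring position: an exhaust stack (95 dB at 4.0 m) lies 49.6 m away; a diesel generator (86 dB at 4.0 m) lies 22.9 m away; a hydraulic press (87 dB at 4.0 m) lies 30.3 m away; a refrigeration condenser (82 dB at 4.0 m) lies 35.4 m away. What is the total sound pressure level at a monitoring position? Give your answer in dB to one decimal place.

76.4 dB

Apply inverse-square spreading to bring every level to the receiver, then sum 10^(L/10).
exhaust stack: 95 − 20·log₁₀(49.6/4.0) = 95 − 21.87 = 73.13 dB.
diesel generator: 86 − 20·log₁₀(22.9/4.0) = 86 − 15.16 = 70.84 dB.
hydraulic press: 87 − 20·log₁₀(30.3/4.0) = 87 − 17.59 = 69.41 dB.
refrigeration condenser: 82 − 20·log₁₀(35.4/4.0) = 82 − 18.94 = 63.06 dB.
Σ 10^(L/10) = 4.347e+07 → L_total = 10·log₁₀(4.347e+07) = 76.38 dB.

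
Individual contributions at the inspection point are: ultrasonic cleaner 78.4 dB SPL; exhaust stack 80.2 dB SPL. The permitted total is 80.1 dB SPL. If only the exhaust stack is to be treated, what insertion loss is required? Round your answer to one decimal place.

Fixed contribution from the other source: Σ 10^(L/10) = 10^(78.4/10) = 6.918e+07 (78.40 dB SPL).
The limit corresponds to 10^(80.1/10) = 1.023e+08; subtracting the fixed part leaves 3.315e+07 for the exhaust stack, i.e. 75.20 dB SPL.
Required insertion loss = 80.2 − 75.20 = 5.00 dB.

5.0 dB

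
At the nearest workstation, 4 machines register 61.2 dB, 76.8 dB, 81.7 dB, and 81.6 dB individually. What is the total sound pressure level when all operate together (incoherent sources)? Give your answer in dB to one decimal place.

Incoherent sources combine by intensity addition: L_total = 10·log₁₀(Σ 10^(L_i/10)).
Σ 10^(L/10) = 10^(61.2/10) + 10^(76.8/10) + 10^(81.7/10) + 10^(81.6/10) = 3.416e+08.
L_total = 10·log₁₀(3.416e+08) = 85.34 dB.

85.3 dB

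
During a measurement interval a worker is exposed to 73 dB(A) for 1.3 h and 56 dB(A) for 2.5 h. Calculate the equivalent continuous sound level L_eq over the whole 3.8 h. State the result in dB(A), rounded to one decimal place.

68.5 dB(A)

L_eq = 10·log₁₀[(1/T)·Σ tᵢ·10^(Lᵢ/10)] with T = 3.8 h.
Σ tᵢ·10^(Lᵢ/10) = 1.3·10^(73/10) + 2.5·10^(56/10) = 2.693e+07.
L_eq = 10·log₁₀(2.693e+07/3.8) = 68.51 dB(A).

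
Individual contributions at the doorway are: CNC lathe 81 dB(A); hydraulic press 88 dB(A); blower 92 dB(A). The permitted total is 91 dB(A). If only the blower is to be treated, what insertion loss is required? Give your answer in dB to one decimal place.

Fixed contribution from the other sources: Σ 10^(L/10) = 10^(81/10) + 10^(88/10) = 7.568e+08 (88.79 dB(A)).
To meet 91 dB(A) overall, the treated blower may contribute at most 10^(91/10) − 7.568e+08 = 5.021e+08, i.e. 87.01 dB(A).
Required insertion loss = 92 − 87.01 = 4.99 dB.

5.0 dB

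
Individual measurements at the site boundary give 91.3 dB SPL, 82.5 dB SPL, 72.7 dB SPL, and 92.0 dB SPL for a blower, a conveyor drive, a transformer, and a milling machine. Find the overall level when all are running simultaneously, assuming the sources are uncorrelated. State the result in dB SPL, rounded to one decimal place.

Incoherent sources combine by intensity addition: L_total = 10·log₁₀(Σ 10^(L_i/10)).
Σ 10^(L/10) = 10^(91.3/10) + 10^(82.5/10) + 10^(72.7/10) + 10^(92.0/10) = 3.130e+09.
L_total = 10·log₁₀(3.130e+09) = 94.96 dB SPL.

95.0 dB SPL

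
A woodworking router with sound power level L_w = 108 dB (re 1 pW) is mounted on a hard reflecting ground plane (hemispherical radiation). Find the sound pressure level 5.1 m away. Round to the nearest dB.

86 dB

The power spreads over a hemisphere of area 2π·r², so L_p = L_w − 10·log₁₀(2π·r²).
2π·r² = 163.4 m², 10·log₁₀ of that is 22.133 dB.
L_p = 108 − 22.133 = 85.87 dB.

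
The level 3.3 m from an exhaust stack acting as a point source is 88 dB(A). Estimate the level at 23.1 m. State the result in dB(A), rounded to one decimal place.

Spherical spreading from a point source gives a 20·log₁₀(r₂/r₁) drop.
L₂ = 88 − 20·log₁₀(23.1/3.3) = 88 − 16.902 = 71.10 dB(A).

71.1 dB(A)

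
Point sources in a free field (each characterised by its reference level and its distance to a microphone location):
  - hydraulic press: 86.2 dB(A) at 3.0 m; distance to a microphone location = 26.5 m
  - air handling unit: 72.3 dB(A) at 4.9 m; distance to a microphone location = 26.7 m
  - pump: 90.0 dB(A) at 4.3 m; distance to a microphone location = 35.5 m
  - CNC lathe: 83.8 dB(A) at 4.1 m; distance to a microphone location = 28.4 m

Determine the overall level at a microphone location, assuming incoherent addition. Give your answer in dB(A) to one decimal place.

First find each source's level at the receiver (point-source: −20·log₁₀(r/r_ref)), then combine on an intensity basis.
hydraulic press: 86.2 − 20·log₁₀(26.5/3.0) = 86.2 − 18.92 = 67.28 dB(A).
air handling unit: 72.3 − 20·log₁₀(26.7/4.9) = 72.3 − 14.73 = 57.57 dB(A).
pump: 90.0 − 20·log₁₀(35.5/4.3) = 90.0 − 18.34 = 71.66 dB(A).
CNC lathe: 83.8 − 20·log₁₀(28.4/4.1) = 83.8 − 16.81 = 66.99 dB(A).
Σ 10^(L/10) = 2.559e+07 → L_total = 10·log₁₀(2.559e+07) = 74.08 dB(A).

74.1 dB(A)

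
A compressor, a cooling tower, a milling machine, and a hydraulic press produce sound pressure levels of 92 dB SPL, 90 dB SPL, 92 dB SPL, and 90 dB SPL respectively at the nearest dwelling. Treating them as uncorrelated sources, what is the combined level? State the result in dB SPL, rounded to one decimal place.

97.1 dB SPL

For uncorrelated sources the intensities add, so convert each level to linear form, sum, and take 10·log₁₀ of the total.
Σ 10^(L/10) = 10^(92/10) + 10^(90/10) + 10^(92/10) + 10^(90/10) = 5.170e+09.
L_total = 10·log₁₀(5.170e+09) = 97.13 dB SPL.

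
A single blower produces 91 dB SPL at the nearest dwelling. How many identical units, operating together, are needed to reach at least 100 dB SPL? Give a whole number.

N identical sources give L₁ + 10·log₁₀ N, so require 10·log₁₀ N ≥ 100 − 91 = 9.0 dB.
N ≥ 10^(9.0/10) = 7.943, so N = 8.

8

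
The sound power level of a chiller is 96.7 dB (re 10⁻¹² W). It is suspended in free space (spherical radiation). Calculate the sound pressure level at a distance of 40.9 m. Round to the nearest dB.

53 dB

L_p = L_w − 10·log₁₀(4π·r²) with r = 40.9 m.
4π·r² = 2.102e+04 m², 10·log₁₀ of that is 43.227 dB.
L_p = 96.7 − 43.227 = 53.47 dB.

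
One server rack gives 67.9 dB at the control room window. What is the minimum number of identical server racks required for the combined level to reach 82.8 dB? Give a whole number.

31

Need L₁ + 10·log₁₀ N ≥ 82.8, i.e. log₁₀ N ≥ 1.49.
N ≥ 10^(14.9/10) = 30.903, so N = 31.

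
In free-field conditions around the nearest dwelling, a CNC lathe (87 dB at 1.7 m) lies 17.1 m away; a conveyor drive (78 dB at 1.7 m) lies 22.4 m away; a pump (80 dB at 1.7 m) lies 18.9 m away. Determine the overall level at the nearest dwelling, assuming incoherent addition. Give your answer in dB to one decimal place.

67.9 dB

Propagate each source to the receiver with L = L_ref − 20·log₁₀(r/r_ref), then add intensities.
CNC lathe: 87 − 20·log₁₀(17.1/1.7) = 87 − 20.05 = 66.95 dB.
conveyor drive: 78 − 20·log₁₀(22.4/1.7) = 78 − 22.40 = 55.60 dB.
pump: 80 − 20·log₁₀(18.9/1.7) = 80 − 20.92 = 59.08 dB.
Σ 10^(L/10) = 6.126e+06 → L_total = 10·log₁₀(6.126e+06) = 67.87 dB.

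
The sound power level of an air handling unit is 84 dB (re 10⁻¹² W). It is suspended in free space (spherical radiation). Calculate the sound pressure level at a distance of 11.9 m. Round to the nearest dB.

The power spreads over a sphere of area 4π·r², so L_p = L_w − 10·log₁₀(4π·r²).
4π·r² = 1780 m², 10·log₁₀ of that is 32.503 dB.
L_p = 84 − 32.503 = 51.50 dB.

51 dB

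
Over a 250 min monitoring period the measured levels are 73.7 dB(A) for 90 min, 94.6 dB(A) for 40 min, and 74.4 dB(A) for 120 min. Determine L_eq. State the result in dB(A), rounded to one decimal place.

86.8 dB(A)

L_eq = 10·log₁₀[(1/T)·Σ tᵢ·10^(Lᵢ/10)] with T = 250 min.
Σ tᵢ·10^(Lᵢ/10) = 90·10^(73.7/10) + 40·10^(94.6/10) + 120·10^(74.4/10) = 1.208e+11.
L_eq = 10·log₁₀(1.208e+11/250) = 86.84 dB(A).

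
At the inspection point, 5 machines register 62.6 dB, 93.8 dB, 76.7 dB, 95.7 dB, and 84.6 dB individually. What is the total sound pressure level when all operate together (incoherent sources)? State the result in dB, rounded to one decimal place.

Incoherent sources combine by intensity addition: L_total = 10·log₁₀(Σ 10^(L_i/10)).
Σ 10^(L/10) = 10^(62.6/10) + 10^(93.8/10) + 10^(76.7/10) + 10^(95.7/10) + 10^(84.6/10) = 6.451e+09.
L_total = 10·log₁₀(6.451e+09) = 98.10 dB.

98.1 dB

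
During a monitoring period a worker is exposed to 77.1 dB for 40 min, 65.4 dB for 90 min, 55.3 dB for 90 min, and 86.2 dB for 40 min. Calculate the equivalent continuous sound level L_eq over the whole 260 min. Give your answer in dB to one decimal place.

78.7 dB

The energy average is taken in the linear domain: L_eq = 10·log₁₀[(Σ tᵢ·10^(Lᵢ/10))/T], T = 260 min.
Σ tᵢ·10^(Lᵢ/10) = 40·10^(77.1/10) + 90·10^(65.4/10) + 90·10^(55.3/10) + 40·10^(86.2/10) = 1.907e+10.
L_eq = 10·log₁₀(1.907e+10/260) = 78.65 dB.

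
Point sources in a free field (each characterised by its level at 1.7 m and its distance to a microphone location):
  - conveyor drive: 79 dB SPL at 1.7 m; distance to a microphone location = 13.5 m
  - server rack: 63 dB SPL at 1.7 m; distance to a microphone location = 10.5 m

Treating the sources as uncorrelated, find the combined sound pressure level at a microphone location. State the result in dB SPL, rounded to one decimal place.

Propagate each source to the receiver with L = L_ref − 20·log₁₀(r/r_ref), then add intensities.
conveyor drive: 79 − 20·log₁₀(13.5/1.7) = 79 − 18.00 = 61.00 dB SPL.
server rack: 63 − 20·log₁₀(10.5/1.7) = 63 − 15.81 = 47.19 dB SPL.
Σ 10^(L/10) = 1.312e+06 → L_total = 10·log₁₀(1.312e+06) = 61.18 dB SPL.

61.2 dB SPL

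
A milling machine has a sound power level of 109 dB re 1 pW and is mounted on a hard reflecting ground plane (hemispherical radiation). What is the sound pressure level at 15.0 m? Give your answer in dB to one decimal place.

77.5 dB

Free-field hemispherical radiation: L_p = L_w − 10·log₁₀(2π·r²), r = 15.0 m.
2π·r² = 1414 m², 10·log₁₀ of that is 31.504 dB.
L_p = 109 − 31.504 = 77.50 dB.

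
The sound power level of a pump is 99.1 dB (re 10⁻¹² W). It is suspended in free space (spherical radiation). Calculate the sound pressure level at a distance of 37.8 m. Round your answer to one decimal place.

56.6 dB

The power spreads over a sphere of area 4π·r², so L_p = L_w − 10·log₁₀(4π·r²).
4π·r² = 1.796e+04 m², 10·log₁₀ of that is 42.542 dB.
L_p = 99.1 − 42.542 = 56.56 dB.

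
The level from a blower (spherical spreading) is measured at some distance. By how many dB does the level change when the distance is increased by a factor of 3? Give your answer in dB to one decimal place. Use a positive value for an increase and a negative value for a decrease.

With spherical spreading the level changes by −20·log₁₀(r₂/r₁).
ΔL = −20·log₁₀(3) = -9.54 dB.

-9.5 dB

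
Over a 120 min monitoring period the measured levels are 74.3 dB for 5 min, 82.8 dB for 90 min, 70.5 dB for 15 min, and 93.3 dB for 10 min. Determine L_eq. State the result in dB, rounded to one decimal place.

L_eq = 10·log₁₀[(1/T)·Σ tᵢ·10^(Lᵢ/10)] with T = 120 min.
Σ tᵢ·10^(Lᵢ/10) = 5·10^(74.3/10) + 90·10^(82.8/10) + 15·10^(70.5/10) + 10·10^(93.3/10) = 3.883e+10.
L_eq = 10·log₁₀(3.883e+10/120) = 85.10 dB.

85.1 dB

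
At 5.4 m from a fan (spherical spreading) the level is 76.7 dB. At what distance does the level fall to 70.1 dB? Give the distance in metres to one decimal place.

The 6.6 dB drop corresponds to a distance ratio of 10^(6.6/20) for a point source.
r₂ = 5.4·10^((76.7−70.1)/20) = 5.4·10^(6.6/20) = 11.54 m.

11.5 m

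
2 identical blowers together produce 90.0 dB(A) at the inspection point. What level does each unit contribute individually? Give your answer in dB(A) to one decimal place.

For N identical incoherent sources L_total = L₁ + 10·log₁₀ N, so L₁ = 90.0 − 10·log₁₀(2) = 90.0 − 3.010.

87.0 dB(A)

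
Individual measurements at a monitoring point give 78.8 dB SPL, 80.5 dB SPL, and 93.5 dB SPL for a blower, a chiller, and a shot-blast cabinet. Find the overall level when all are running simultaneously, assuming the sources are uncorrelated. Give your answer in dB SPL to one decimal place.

93.9 dB SPL

For uncorrelated sources the intensities add, so convert each level to linear form, sum, and take 10·log₁₀ of the total.
Σ 10^(L/10) = 10^(78.8/10) + 10^(80.5/10) + 10^(93.5/10) = 2.427e+09.
L_total = 10·log₁₀(2.427e+09) = 93.85 dB SPL.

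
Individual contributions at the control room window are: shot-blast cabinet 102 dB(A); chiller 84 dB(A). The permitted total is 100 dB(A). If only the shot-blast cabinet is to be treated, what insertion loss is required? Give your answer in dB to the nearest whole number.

Everything except the shot-blast cabinet sums to 10^(84/10) = 2.512e+08 in linear terms, 84.00 dB(A).
To meet 100 dB(A) overall, the treated shot-blast cabinet may contribute at most 10^(100/10) − 2.512e+08 = 9.749e+09, i.e. 99.89 dB(A).
Required insertion loss = 102 − 99.89 = 2.11 dB.

2 dB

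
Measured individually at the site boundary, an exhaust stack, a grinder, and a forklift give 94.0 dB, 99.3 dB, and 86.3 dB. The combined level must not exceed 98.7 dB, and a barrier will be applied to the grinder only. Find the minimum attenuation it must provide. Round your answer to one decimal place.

2.8 dB

Fixed contribution from the other sources: Σ 10^(L/10) = 10^(94.0/10) + 10^(86.3/10) = 2.938e+09 (94.68 dB).
The limit corresponds to 10^(98.7/10) = 7.413e+09; subtracting the fixed part leaves 4.475e+09 for the grinder, i.e. 96.51 dB.
So the grinder must be reduced from 99.3 to 96.51 dB: IL = 2.79 dB.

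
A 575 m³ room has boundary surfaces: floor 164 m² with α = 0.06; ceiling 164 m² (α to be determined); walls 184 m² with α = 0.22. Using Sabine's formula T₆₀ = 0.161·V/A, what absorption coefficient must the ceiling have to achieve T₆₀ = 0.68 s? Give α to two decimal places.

0.52

A = 0.161·V/T₆₀ = 0.161·575/0.68 = 136.14 m² sabins.
Absorption from the other surfaces = 164·0.06 + 184·0.22 = 50.32 m², so the ceiling must supply 85.82 m² over 164 m².
α = 85.82/164 = 0.523.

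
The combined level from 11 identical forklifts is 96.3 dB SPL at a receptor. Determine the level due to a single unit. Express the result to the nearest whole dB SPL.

Dividing the total intensity by 11 lowers the level by 10·log₁₀ 11 = 10.414 dB: L₁ = 96.3 − 10.414.

86 dB SPL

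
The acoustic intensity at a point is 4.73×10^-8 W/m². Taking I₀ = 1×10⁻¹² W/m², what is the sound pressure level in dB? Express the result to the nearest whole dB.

47 dB

L = 10·log₁₀(I/I₀) = 10·log₁₀(4.73×10^-8/10⁻¹²) = 10·log₁₀(4.73×10^4).
L = 10·(0.6749 + 4) = 46.75 dB.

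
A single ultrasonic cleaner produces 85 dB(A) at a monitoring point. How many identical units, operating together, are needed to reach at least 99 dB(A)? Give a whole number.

26

The shortfall is 99 − 85 = 14.0 dB, and N units add 10·log₁₀ N, so need 10·log₁₀ N ≥ 14.0.
N ≥ 10^(14.0/10) = 25.119, so N = 26.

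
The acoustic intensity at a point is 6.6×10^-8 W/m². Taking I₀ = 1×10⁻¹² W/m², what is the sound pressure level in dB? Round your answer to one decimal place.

48.2 dB

Dividing by I₀ shifts the exponent by 12: I/I₀ = 6.6×10^4.
L = 10·(0.8195 + 4) = 48.20 dB.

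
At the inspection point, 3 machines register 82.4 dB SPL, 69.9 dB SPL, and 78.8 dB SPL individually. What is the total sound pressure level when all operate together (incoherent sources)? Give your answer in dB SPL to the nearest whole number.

84 dB SPL

For uncorrelated sources the intensities add, so convert each level to linear form, sum, and take 10·log₁₀ of the total.
Σ 10^(L/10) = 10^(82.4/10) + 10^(69.9/10) + 10^(78.8/10) = 2.594e+08.
L_total = 10·log₁₀(2.594e+08) = 84.14 dB SPL.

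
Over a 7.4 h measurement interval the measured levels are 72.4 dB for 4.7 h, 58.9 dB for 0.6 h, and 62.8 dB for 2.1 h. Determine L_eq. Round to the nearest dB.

71 dB

L_eq = 10·log₁₀[(1/T)·Σ tᵢ·10^(Lᵢ/10)] with T = 7.4 h.
Σ tᵢ·10^(Lᵢ/10) = 4.7·10^(72.4/10) + 0.6·10^(58.9/10) + 2.1·10^(62.8/10) = 8.614e+07.
L_eq = 10·log₁₀(8.614e+07/7.4) = 70.66 dB.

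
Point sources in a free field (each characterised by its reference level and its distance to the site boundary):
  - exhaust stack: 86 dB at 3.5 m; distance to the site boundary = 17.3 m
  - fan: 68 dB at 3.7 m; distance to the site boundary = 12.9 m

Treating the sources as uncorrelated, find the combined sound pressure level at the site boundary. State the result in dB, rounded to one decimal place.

72.3 dB

First find each source's level at the receiver (point-source: −20·log₁₀(r/r_ref)), then combine on an intensity basis.
exhaust stack: 86 − 20·log₁₀(17.3/3.5) = 86 − 13.88 = 72.12 dB.
fan: 68 − 20·log₁₀(12.9/3.7) = 68 − 10.85 = 57.15 dB.
Σ 10^(L/10) = 1.681e+07 → L_total = 10·log₁₀(1.681e+07) = 72.26 dB.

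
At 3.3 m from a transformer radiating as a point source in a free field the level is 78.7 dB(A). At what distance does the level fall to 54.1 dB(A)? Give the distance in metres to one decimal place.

56.0 m

For a point source L₁ − L₂ = 20·log₁₀(r₂/r₁), so r₂ = r₁·10^((L₁−L₂)/20).
r₂ = 3.3·10^((78.7−54.1)/20) = 3.3·10^(24.6/20) = 56.04 m.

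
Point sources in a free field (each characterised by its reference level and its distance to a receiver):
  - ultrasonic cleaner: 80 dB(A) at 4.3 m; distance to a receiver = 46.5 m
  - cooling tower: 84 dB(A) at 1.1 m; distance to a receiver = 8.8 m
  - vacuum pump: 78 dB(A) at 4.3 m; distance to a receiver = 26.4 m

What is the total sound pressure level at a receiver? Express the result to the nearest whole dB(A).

68 dB(A)

Propagate each source to the receiver with L = L_ref − 20·log₁₀(r/r_ref), then add intensities.
ultrasonic cleaner: 80 − 20·log₁₀(46.5/4.3) = 80 − 20.68 = 59.32 dB(A).
cooling tower: 84 − 20·log₁₀(8.8/1.1) = 84 − 18.06 = 65.94 dB(A).
vacuum pump: 78 − 20·log₁₀(26.4/4.3) = 78 − 15.76 = 62.24 dB(A).
Σ 10^(L/10) = 6.454e+06 → L_total = 10·log₁₀(6.454e+06) = 68.10 dB(A).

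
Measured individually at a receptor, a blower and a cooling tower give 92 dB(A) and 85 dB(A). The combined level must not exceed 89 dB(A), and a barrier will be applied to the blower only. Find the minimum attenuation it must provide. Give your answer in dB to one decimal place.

5.2 dB

The untreated sources together contribute 10^(85/10) = 3.162e+08, i.e. 85.00 dB(A).
The limit corresponds to 10^(89/10) = 7.943e+08; subtracting the fixed part leaves 4.781e+08 for the blower, i.e. 86.80 dB(A).
So the blower must be reduced from 92 to 86.80 dB(A): IL = 5.20 dB.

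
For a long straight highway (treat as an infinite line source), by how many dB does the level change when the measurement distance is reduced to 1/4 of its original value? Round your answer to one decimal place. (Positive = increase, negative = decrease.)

+6.0 dB

A line source loses 3 dB per doubling of distance; generally ΔL = −10·log₁₀(r₂/r₁).
ΔL = −10·log₁₀(0.25) = +6.02 dB.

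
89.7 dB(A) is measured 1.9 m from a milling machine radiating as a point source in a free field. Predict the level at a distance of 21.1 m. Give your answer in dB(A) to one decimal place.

For a point source, L₂ = L₁ − 20·log₁₀(r₂/r₁).
L₂ = 89.7 − 20·log₁₀(21.1/1.9) = 89.7 − 20.911 = 68.79 dB(A).

68.8 dB(A)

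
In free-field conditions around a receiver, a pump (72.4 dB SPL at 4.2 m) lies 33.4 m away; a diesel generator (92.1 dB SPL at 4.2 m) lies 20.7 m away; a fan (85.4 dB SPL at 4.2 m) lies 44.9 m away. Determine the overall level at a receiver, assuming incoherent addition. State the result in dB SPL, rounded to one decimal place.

Apply inverse-square spreading to bring every level to the receiver, then sum 10^(L/10).
pump: 72.4 − 20·log₁₀(33.4/4.2) = 72.4 − 18.01 = 54.39 dB SPL.
diesel generator: 92.1 − 20·log₁₀(20.7/4.2) = 92.1 − 13.85 = 78.25 dB SPL.
fan: 85.4 − 20·log₁₀(44.9/4.2) = 85.4 − 20.58 = 64.82 dB SPL.
Σ 10^(L/10) = 7.008e+07 → L_total = 10·log₁₀(7.008e+07) = 78.46 dB SPL.

78.5 dB SPL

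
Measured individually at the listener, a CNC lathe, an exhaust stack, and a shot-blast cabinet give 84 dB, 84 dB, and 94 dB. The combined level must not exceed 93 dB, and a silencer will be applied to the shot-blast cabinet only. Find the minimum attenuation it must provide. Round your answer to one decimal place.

2.3 dB

The untreated sources together contribute 10^(84/10) + 10^(84/10) = 5.024e+08, i.e. 87.01 dB.
To meet 93 dB overall, the treated shot-blast cabinet may contribute at most 10^(93/10) − 5.024e+08 = 1.493e+09, i.e. 91.74 dB.
Required insertion loss = 94 − 91.74 = 2.26 dB.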